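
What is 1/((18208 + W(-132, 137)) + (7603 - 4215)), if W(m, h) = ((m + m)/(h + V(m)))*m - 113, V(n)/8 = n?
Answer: 919/19708029 ≈ 4.6631e-5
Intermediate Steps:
V(n) = 8*n
W(m, h) = -113 + 2*m²/(h + 8*m) (W(m, h) = ((m + m)/(h + 8*m))*m - 113 = ((2*m)/(h + 8*m))*m - 113 = (2*m/(h + 8*m))*m - 113 = 2*m²/(h + 8*m) - 113 = -113 + 2*m²/(h + 8*m))
1/((18208 + W(-132, 137)) + (7603 - 4215)) = 1/((18208 + (-904*(-132) - 113*137 + 2*(-132)²)/(137 + 8*(-132))) + (7603 - 4215)) = 1/((18208 + (119328 - 15481 + 2*17424)/(137 - 1056)) + 3388) = 1/((18208 + (119328 - 15481 + 34848)/(-919)) + 3388) = 1/((18208 - 1/919*138695) + 3388) = 1/((18208 - 138695/919) + 3388) = 1/(16594457/919 + 3388) = 1/(19708029/919) = 919/19708029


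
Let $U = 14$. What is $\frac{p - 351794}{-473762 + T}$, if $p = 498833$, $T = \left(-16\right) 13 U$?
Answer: $- \frac{147039}{476674} \approx -0.30847$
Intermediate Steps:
$T = -2912$ ($T = \left(-16\right) 13 \cdot 14 = \left(-208\right) 14 = -2912$)
$\frac{p - 351794}{-473762 + T} = \frac{498833 - 351794}{-473762 - 2912} = \frac{147039}{-476674} = 147039 \left(- \frac{1}{476674}\right) = - \frac{147039}{476674}$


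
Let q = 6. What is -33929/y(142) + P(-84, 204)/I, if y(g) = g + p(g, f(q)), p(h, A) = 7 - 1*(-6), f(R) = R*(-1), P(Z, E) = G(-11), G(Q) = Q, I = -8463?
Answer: -9262562/42315 ≈ -218.90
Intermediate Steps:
P(Z, E) = -11
f(R) = -R
p(h, A) = 13 (p(h, A) = 7 + 6 = 13)
y(g) = 13 + g (y(g) = g + 13 = 13 + g)
-33929/y(142) + P(-84, 204)/I = -33929/(13 + 142) - 11/(-8463) = -33929/155 - 11*(-1/8463) = -33929*1/155 + 11/8463 = -33929/155 + 11/8463 = -9262562/42315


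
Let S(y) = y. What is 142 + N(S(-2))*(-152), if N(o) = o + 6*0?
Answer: 446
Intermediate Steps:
N(o) = o (N(o) = o + 0 = o)
142 + N(S(-2))*(-152) = 142 - 2*(-152) = 142 + 304 = 446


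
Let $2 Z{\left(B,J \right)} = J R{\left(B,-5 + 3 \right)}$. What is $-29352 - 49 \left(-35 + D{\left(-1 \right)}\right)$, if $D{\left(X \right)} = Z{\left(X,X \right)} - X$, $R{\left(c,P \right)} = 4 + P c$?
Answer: $-27539$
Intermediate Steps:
$Z{\left(B,J \right)} = \frac{J \left(4 - 2 B\right)}{2}$ ($Z{\left(B,J \right)} = \frac{J \left(4 + \left(-5 + 3\right) B\right)}{2} = \frac{J \left(4 - 2 B\right)}{2}$)
$D{\left(X \right)} = - X + X \left(2 - X\right)$ ($D{\left(X \right)} = X \left(2 - X\right) - X = - X + X \left(2 - X\right)$)
$-29352 - 49 \left(-35 + D{\left(-1 \right)}\right) = -29352 - 49 \left(-35 - \left(1 - -1\right)\right) = -29352 - 49 \left(-35 - \left(1 + 1\right)\right) = -29352 - 49 \left(-35 - 2\right) = -29352 - 49 \left(-37\right) = -29352 - -1813 = -29352 + 1813 = -27539$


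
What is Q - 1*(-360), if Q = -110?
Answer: 250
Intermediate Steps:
Q - 1*(-360) = -110 - 1*(-360) = -110 + 360 = 250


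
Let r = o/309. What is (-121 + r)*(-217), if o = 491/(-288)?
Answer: 2336769491/88992 ≈ 26258.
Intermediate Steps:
o = -491/288 (o = 491*(-1/288) = -491/288 ≈ -1.7049)
r = -491/88992 (r = -491/288/309 = -491/288*1/309 = -491/88992 ≈ -0.0055173)
(-121 + r)*(-217) = (-121 - 491/88992)*(-217) = -10768523/88992*(-217) = 2336769491/88992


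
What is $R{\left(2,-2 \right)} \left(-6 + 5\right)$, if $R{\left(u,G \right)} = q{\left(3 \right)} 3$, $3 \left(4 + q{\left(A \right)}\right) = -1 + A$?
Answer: $10$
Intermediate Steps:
$q{\left(A \right)} = - \frac{13}{3} + \frac{A}{3}$ ($q{\left(A \right)} = -4 + \frac{-1 + A}{3} = -4 + \left(- \frac{1}{3} + \frac{A}{3}\right) = - \frac{13}{3} + \frac{A}{3}$)
$R{\left(u,G \right)} = -10$ ($R{\left(u,G \right)} = \left(- \frac{13}{3} + \frac{1}{3} \cdot 3\right) 3 = \left(- \frac{13}{3} + 1\right) 3 = \left(- \frac{10}{3}\right) 3 = -10$)
$R{\left(2,-2 \right)} \left(-6 + 5\right) = - 10 \left(-6 + 5\right) = \left(-10\right) \left(-1\right) = 10$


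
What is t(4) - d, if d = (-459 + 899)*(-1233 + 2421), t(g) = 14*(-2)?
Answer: -522748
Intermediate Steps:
t(g) = -28
d = 522720 (d = 440*1188 = 522720)
t(4) - d = -28 - 1*522720 = -28 - 522720 = -522748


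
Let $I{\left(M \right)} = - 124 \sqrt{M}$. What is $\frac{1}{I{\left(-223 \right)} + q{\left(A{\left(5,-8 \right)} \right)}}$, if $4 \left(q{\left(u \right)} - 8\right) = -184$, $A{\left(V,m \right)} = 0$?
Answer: $\frac{i}{2 \left(- 19 i + 62 \sqrt{223}\right)} \approx -1.1078 \cdot 10^{-5} + 0.00053981 i$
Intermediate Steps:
$q{\left(u \right)} = -38$ ($q{\left(u \right)} = 8 + \frac{1}{4} \left(-184\right) = 8 - 46 = -38$)
$\frac{1}{I{\left(-223 \right)} + q{\left(A{\left(5,-8 \right)} \right)}} = \frac{1}{- 124 \sqrt{-223} - 38} = \frac{1}{- 124 i \sqrt{223} - 38} = \frac{1}{-38 - 124 i \sqrt{223}}$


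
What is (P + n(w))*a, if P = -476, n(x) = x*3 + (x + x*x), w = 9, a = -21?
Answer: 7539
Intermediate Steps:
n(x) = x**2 + 4*x (n(x) = 3*x + (x + x**2) = x**2 + 4*x)
(P + n(w))*a = (-476 + 9*(4 + 9))*(-21) = (-476 + 9*13)*(-21) = (-476 + 117)*(-21) = -359*(-21) = 7539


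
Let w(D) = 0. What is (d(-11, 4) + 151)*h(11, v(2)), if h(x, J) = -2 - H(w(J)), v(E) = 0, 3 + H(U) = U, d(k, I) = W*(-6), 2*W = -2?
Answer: 157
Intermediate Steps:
W = -1 (W = (1/2)*(-2) = -1)
d(k, I) = 6 (d(k, I) = -1*(-6) = 6)
H(U) = -3 + U
h(x, J) = 1 (h(x, J) = -2 - (-3 + 0) = -2 - 1*(-3) = -2 + 3 = 1)
(d(-11, 4) + 151)*h(11, v(2)) = (6 + 151)*1 = 157*1 = 157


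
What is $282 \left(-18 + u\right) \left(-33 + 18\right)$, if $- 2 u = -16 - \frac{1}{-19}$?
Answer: $\frac{805815}{19} \approx 42411.0$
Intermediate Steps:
$u = \frac{303}{38}$ ($u = - \frac{-16 - \frac{1}{-19}}{2} = - \frac{-16 - - \frac{1}{19}}{2} = - \frac{-16 + \frac{1}{19}}{2} = \left(- \frac{1}{2}\right) \left(- \frac{303}{19}\right) = \frac{303}{38} \approx 7.9737$)
$282 \left(-18 + u\right) \left(-33 + 18\right) = 282 \left(-18 + \frac{303}{38}\right) \left(-33 + 18\right) = 282 \left(\left(- \frac{381}{38}\right) \left(-15\right)\right) = 282 \cdot \frac{5715}{38} = \frac{805815}{19}$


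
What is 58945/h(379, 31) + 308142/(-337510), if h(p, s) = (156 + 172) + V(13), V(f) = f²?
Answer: 9870690188/83871235 ≈ 117.69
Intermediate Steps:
h(p, s) = 497 (h(p, s) = (156 + 172) + 13² = 328 + 169 = 497)
58945/h(379, 31) + 308142/(-337510) = 58945/497 + 308142/(-337510) = 58945*(1/497) + 308142*(-1/337510) = 58945/497 - 154071/168755 = 9870690188/83871235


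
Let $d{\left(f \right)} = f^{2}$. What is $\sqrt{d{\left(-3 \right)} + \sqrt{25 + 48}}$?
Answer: $\sqrt{9 + \sqrt{73}} \approx 4.1886$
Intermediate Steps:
$\sqrt{d{\left(-3 \right)} + \sqrt{25 + 48}} = \sqrt{\left(-3\right)^{2} + \sqrt{25 + 48}} = \sqrt{9 + \sqrt{73}}$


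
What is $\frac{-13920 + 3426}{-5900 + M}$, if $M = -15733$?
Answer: $\frac{3498}{7211} \approx 0.48509$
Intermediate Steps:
$\frac{-13920 + 3426}{-5900 + M} = \frac{-13920 + 3426}{-5900 - 15733} = - \frac{10494}{-21633} = \left(-10494\right) \left(- \frac{1}{21633}\right) = \frac{3498}{7211}$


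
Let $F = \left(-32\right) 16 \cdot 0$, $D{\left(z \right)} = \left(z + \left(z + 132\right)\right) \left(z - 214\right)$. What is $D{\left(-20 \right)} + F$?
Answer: $-21528$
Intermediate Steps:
$D{\left(z \right)} = \left(-214 + z\right) \left(132 + 2 z\right)$ ($D{\left(z \right)} = \left(z + \left(132 + z\right)\right) \left(-214 + z\right) = \left(132 + 2 z\right) \left(-214 + z\right) = \left(-214 + z\right) \left(132 + 2 z\right)$)
$F = 0$ ($F = \left(-512\right) 0 = 0$)
$D{\left(-20 \right)} + F = \left(-28248 - -5920 + 2 \left(-20\right)^{2}\right) + 0 = \left(-28248 + 5920 + 2 \cdot 400\right) + 0 = \left(-28248 + 5920 + 800\right) + 0 = -21528 + 0 = -21528$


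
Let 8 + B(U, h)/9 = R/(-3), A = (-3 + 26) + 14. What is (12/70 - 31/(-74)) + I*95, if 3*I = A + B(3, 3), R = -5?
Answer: -4916413/7770 ≈ -632.74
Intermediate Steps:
A = 37 (A = 23 + 14 = 37)
B(U, h) = -57 (B(U, h) = -72 + 9*(-5/(-3)) = -72 + 9*(-5*(-1/3)) = -72 + 9*(5/3) = -72 + 15 = -57)
I = -20/3 (I = (37 - 57)/3 = (1/3)*(-20) = -20/3 ≈ -6.6667)
(12/70 - 31/(-74)) + I*95 = (12/70 - 31/(-74)) - 20/3*95 = (12*(1/70) - 31*(-1/74)) - 1900/3 = (6/35 + 31/74) - 1900/3 = 1529/2590 - 1900/3 = -4916413/7770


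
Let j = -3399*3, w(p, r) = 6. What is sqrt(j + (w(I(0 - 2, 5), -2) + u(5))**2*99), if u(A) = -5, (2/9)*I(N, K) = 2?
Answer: 3*I*sqrt(1122) ≈ 100.49*I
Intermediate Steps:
I(N, K) = 9 (I(N, K) = (9/2)*2 = 9)
j = -10197
sqrt(j + (w(I(0 - 2, 5), -2) + u(5))**2*99) = sqrt(-10197 + (6 - 5)**2*99) = sqrt(-10197 + 1**2*99) = sqrt(-10197 + 1*99) = sqrt(-10197 + 99) = sqrt(-10098) = 3*I*sqrt(1122)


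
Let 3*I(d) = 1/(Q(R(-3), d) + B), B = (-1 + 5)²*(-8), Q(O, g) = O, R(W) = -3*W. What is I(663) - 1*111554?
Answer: -39824779/357 ≈ -1.1155e+5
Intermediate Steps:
B = -128 (B = 4²*(-8) = 16*(-8) = -128)
I(d) = -1/357 (I(d) = 1/(3*(-3*(-3) - 128)) = 1/(3*(9 - 128)) = (⅓)/(-119) = (⅓)*(-1/119) = -1/357)
I(663) - 1*111554 = -1/357 - 1*111554 = -1/357 - 111554 = -39824779/357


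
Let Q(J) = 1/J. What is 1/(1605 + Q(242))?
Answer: 242/388411 ≈ 0.00062305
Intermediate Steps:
1/(1605 + Q(242)) = 1/(1605 + 1/242) = 1/(388411/242) = 242/388411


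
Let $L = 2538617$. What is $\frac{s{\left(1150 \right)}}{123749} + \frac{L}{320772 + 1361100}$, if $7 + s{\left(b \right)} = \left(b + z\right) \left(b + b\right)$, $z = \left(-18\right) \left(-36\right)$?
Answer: $\frac{7269353010829}{208129978128} \approx 34.927$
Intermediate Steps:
$z = 648$
$s{\left(b \right)} = -7 + 2 b \left(648 + b\right)$ ($s{\left(b \right)} = -7 + \left(b + 648\right) \left(b + b\right) = -7 + \left(648 + b\right) 2 b = -7 + 2 b \left(648 + b\right)$)
$\frac{s{\left(1150 \right)}}{123749} + \frac{L}{320772 + 1361100} = \frac{-7 + 2 \cdot 1150^{2} + 1296 \cdot 1150}{123749} + \frac{2538617}{320772 + 1361100} = \left(-7 + 2 \cdot 1322500 + 1490400\right) \frac{1}{123749} + \frac{2538617}{1681872} = \left(-7 + 2645000 + 1490400\right) \frac{1}{123749} + 2538617 \cdot \frac{1}{1681872} = 4135393 \cdot \frac{1}{123749} + \frac{2538617}{1681872} = \frac{4135393}{123749} + \frac{2538617}{1681872} = \frac{7269353010829}{208129978128}$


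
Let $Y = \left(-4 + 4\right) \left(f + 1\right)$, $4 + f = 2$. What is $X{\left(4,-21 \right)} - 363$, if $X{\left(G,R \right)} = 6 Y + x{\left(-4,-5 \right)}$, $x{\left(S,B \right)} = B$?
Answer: $-368$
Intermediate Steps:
$f = -2$ ($f = -4 + 2 = -2$)
$Y = 0$ ($Y = \left(-4 + 4\right) \left(-2 + 1\right) = 0 \left(-1\right) = 0$)
$X{\left(G,R \right)} = -5$ ($X{\left(G,R \right)} = 6 \cdot 0 - 5 = 0 - 5 = -5$)
$X{\left(4,-21 \right)} - 363 = -5 - 363 = -368$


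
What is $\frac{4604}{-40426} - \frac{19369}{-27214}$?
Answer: $\frac{328858969}{550076582} \approx 0.59784$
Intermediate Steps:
$\frac{4604}{-40426} - \frac{19369}{-27214} = 4604 \left(- \frac{1}{40426}\right) - - \frac{19369}{27214} = - \frac{2302}{20213} + \frac{19369}{27214} = \frac{328858969}{550076582}$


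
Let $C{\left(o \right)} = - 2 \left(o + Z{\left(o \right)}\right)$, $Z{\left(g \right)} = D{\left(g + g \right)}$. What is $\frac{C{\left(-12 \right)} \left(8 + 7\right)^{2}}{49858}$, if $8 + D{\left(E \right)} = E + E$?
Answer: $\frac{15300}{24929} \approx 0.61374$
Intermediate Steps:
$D{\left(E \right)} = -8 + 2 E$ ($D{\left(E \right)} = -8 + \left(E + E\right) = -8 + 2 E$)
$Z{\left(g \right)} = -8 + 4 g$ ($Z{\left(g \right)} = -8 + 2 \left(g + g\right) = -8 + 2 \cdot 2 g = -8 + 4 g$)
$C{\left(o \right)} = 16 - 10 o$ ($C{\left(o \right)} = - 2 \left(o + \left(-8 + 4 o\right)\right) = - 2 \left(-8 + 5 o\right) = 16 - 10 o$)
$\frac{C{\left(-12 \right)} \left(8 + 7\right)^{2}}{49858} = \frac{\left(16 - -120\right) \left(8 + 7\right)^{2}}{49858} = \left(16 + 120\right) 15^{2} \cdot \frac{1}{49858} = 136 \cdot 225 \cdot \frac{1}{49858} = 30600 \cdot \frac{1}{49858} = \frac{15300}{24929}$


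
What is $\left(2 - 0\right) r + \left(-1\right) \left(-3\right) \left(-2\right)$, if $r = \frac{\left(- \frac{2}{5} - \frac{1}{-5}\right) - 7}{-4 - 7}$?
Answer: $- \frac{258}{55} \approx -4.6909$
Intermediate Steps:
$r = \frac{36}{55}$ ($r = \frac{\left(\left(-2\right) \frac{1}{5} - - \frac{1}{5}\right) - 7}{-11} = \left(\left(- \frac{2}{5} + \frac{1}{5}\right) - 7\right) \left(- \frac{1}{11}\right) = \left(- \frac{1}{5} - 7\right) \left(- \frac{1}{11}\right) = \left(- \frac{36}{5}\right) \left(- \frac{1}{11}\right) = \frac{36}{55} \approx 0.65455$)
$\left(2 - 0\right) r + \left(-1\right) \left(-3\right) \left(-2\right) = \left(2 - 0\right) \frac{36}{55} + \left(-1\right) \left(-3\right) \left(-2\right) = \left(2 + 0\right) \frac{36}{55} + 3 \left(-2\right) = 2 \cdot \frac{36}{55} - 6 = \frac{72}{55} - 6 = - \frac{258}{55}$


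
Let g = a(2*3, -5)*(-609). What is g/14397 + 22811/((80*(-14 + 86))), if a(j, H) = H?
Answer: 115316389/27642240 ≈ 4.1717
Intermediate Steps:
g = 3045 (g = -5*(-609) = 3045)
g/14397 + 22811/((80*(-14 + 86))) = 3045/14397 + 22811/((80*(-14 + 86))) = 3045*(1/14397) + 22811/((80*72)) = 1015/4799 + 22811/5760 = 115316389/27642240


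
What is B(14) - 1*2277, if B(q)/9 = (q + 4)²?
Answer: 639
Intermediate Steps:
B(q) = 9*(4 + q)² (B(q) = 9*(q + 4)² = 9*(4 + q)²)
B(14) - 1*2277 = 9*(4 + 14)² - 1*2277 = 9*18² - 2277 = 9*324 - 2277 = 2916 - 2277 = 639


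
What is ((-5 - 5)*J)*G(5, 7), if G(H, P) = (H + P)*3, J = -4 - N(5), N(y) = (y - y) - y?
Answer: -360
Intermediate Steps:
N(y) = -y (N(y) = 0 - y = -y)
J = 1 (J = -4 - (-1)*5 = -4 - 1*(-5) = -4 + 5 = 1)
G(H, P) = 3*H + 3*P
((-5 - 5)*J)*G(5, 7) = ((-5 - 5)*1)*(3*5 + 3*7) = (-10*1)*(15 + 21) = -10*36 = -360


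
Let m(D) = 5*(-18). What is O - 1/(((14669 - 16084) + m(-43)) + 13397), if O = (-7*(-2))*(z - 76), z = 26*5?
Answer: 8990351/11892 ≈ 756.00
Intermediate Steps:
z = 130
m(D) = -90
O = 756 (O = (-7*(-2))*(130 - 76) = 14*54 = 756)
O - 1/(((14669 - 16084) + m(-43)) + 13397) = 756 - 1/(((14669 - 16084) - 90) + 13397) = 756 - 1/((-1415 - 90) + 13397) = 756 - 1/(-1505 + 13397) = 756 - 1/11892 = 8990351/11892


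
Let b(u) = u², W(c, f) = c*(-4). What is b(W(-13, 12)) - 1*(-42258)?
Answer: 44962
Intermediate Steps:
W(c, f) = -4*c
b(W(-13, 12)) - 1*(-42258) = (-4*(-13))² - 1*(-42258) = 52² + 42258 = 2704 + 42258 = 44962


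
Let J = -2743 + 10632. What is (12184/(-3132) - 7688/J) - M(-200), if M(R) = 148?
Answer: -944258474/6177087 ≈ -152.86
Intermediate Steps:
J = 7889
(12184/(-3132) - 7688/J) - M(-200) = (12184/(-3132) - 7688/7889) - 1*148 = (12184*(-1/3132) - 7688*1/7889) - 148 = (-3046/783 - 7688/7889) - 148 = -30049598/6177087 - 148 = -944258474/6177087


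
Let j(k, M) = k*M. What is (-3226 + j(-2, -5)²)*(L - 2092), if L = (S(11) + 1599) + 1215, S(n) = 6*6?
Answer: -2369508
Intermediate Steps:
S(n) = 36
j(k, M) = M*k
L = 2850 (L = (36 + 1599) + 1215 = 1635 + 1215 = 2850)
(-3226 + j(-2, -5)²)*(L - 2092) = (-3226 + (-5*(-2))²)*(2850 - 2092) = (-3226 + 10²)*758 = (-3226 + 100)*758 = -3126*758 = -2369508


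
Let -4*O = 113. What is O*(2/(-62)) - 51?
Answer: -6211/124 ≈ -50.089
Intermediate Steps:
O = -113/4 (O = -¼*113 = -113/4 ≈ -28.250)
O*(2/(-62)) - 51 = -113/(2*(-62)) - 51 = -113*(-1)/(2*62) - 51 = -113/4*(-1/31) - 51 = 113/124 - 51 = -6211/124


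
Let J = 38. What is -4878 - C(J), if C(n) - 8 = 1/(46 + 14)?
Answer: -293161/60 ≈ -4886.0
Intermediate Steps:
C(n) = 481/60 (C(n) = 8 + 1/(46 + 14) = 8 + 1/60 = 481/60)
-4878 - C(J) = -4878 - 1*481/60 = -4878 - 481/60 = -293161/60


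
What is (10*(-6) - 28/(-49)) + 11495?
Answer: 80049/7 ≈ 11436.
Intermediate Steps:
(10*(-6) - 28/(-49)) + 11495 = (-60 - 28*(-1/49)) + 11495 = (-60 + 4/7) + 11495 = -416/7 + 11495 = 80049/7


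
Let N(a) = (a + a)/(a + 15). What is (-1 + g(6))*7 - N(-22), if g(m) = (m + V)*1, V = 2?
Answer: 299/7 ≈ 42.714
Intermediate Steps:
g(m) = 2 + m (g(m) = (m + 2)*1 = (2 + m)*1 = 2 + m)
N(a) = 2*a/(15 + a) (N(a) = (2*a)/(15 + a) = 2*a/(15 + a))
(-1 + g(6))*7 - N(-22) = (-1 + (2 + 6))*7 - 2*(-22)/(15 - 22) = (-1 + 8)*7 - 2*(-22)/(-7) = 7*7 - 2*(-22)*(-1)/7 = 49 - 1*44/7 = 49 - 44/7 = 299/7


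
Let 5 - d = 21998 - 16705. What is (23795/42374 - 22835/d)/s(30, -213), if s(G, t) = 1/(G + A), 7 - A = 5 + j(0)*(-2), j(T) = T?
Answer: 2186876500/14004607 ≈ 156.15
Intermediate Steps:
d = -5288 (d = 5 - (21998 - 16705) = 5 - 1*5293 = 5 - 5293 = -5288)
A = 2 (A = 7 - (5 + 0*(-2)) = 7 - (5 + 0) = 7 - 1*5 = 7 - 5 = 2)
s(G, t) = 1/(2 + G) (s(G, t) = 1/(G + 2) = 1/(2 + G))
(23795/42374 - 22835/d)/s(30, -213) = (23795/42374 - 22835/(-5288))/(1/(2 + 30)) = (23795*(1/42374) - 22835*(-1/5288))/(1/32) = (23795/42374 + 22835/5288)/(1/32) = (546719125/112036856)*32 = 2186876500/14004607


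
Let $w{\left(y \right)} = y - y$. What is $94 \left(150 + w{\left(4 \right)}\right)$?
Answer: $14100$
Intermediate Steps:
$w{\left(y \right)} = 0$
$94 \left(150 + w{\left(4 \right)}\right) = 94 \left(150 + 0\right) = 94 \cdot 150 = 14100$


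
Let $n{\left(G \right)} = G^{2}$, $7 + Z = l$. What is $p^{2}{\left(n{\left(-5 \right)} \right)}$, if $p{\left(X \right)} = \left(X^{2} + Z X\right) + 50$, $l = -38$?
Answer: $202500$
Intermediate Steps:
$Z = -45$ ($Z = -7 - 38 = -45$)
$p{\left(X \right)} = 50 + X^{2} - 45 X$ ($p{\left(X \right)} = \left(X^{2} - 45 X\right) + 50 = 50 + X^{2} - 45 X$)
$p^{2}{\left(n{\left(-5 \right)} \right)} = \left(50 + \left(\left(-5\right)^{2}\right)^{2} - 45 \left(-5\right)^{2}\right)^{2} = \left(50 + 25^{2} - 1125\right)^{2} = \left(50 + 625 - 1125\right)^{2} = \left(-450\right)^{2} = 202500$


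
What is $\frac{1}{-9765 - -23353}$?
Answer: $\frac{1}{13588} \approx 7.3594 \cdot 10^{-5}$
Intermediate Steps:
$\frac{1}{-9765 - -23353} = \frac{1}{-9765 + 23353} = \frac{1}{13588}$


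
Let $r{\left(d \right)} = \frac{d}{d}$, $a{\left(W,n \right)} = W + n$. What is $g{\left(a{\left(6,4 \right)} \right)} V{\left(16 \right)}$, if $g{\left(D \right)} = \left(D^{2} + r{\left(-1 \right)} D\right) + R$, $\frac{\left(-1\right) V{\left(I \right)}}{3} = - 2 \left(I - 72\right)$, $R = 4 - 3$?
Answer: $-37296$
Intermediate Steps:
$R = 1$ ($R = 4 - 3 = 1$)
$V{\left(I \right)} = -432 + 6 I$ ($V{\left(I \right)} = - 3 \left(- 2 \left(I - 72\right)\right) = - 3 \left(- 2 \left(-72 + I\right)\right) = - 3 \left(144 - 2 I\right) = -432 + 6 I$)
$r{\left(d \right)} = 1$
$g{\left(D \right)} = 1 + D + D^{2}$ ($g{\left(D \right)} = \left(D^{2} + 1 D\right) + 1 = \left(D^{2} + D\right) + 1 = \left(D + D^{2}\right) + 1 = 1 + D + D^{2}$)
$g{\left(a{\left(6,4 \right)} \right)} V{\left(16 \right)} = \left(1 + \left(6 + 4\right) + \left(6 + 4\right)^{2}\right) \left(-432 + 6 \cdot 16\right) = \left(1 + 10 + 10^{2}\right) \left(-432 + 96\right) = \left(1 + 10 + 100\right) \left(-336\right) = 111 \left(-336\right) = -37296$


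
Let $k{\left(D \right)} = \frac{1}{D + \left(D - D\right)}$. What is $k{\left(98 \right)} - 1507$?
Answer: $- \frac{147685}{98} \approx -1507.0$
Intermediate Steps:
$k{\left(D \right)} = \frac{1}{D}$ ($k{\left(D \right)} = \frac{1}{D + 0} = \frac{1}{D}$)
$k{\left(98 \right)} - 1507 = \frac{1}{98} - 1507 = - \frac{147685}{98}$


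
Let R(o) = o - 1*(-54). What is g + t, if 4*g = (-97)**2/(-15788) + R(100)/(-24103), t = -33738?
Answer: -51354615524607/1522152656 ≈ -33738.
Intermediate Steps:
R(o) = 54 + o (R(o) = o + 54 = 54 + o)
g = -229216479/1522152656 (g = ((-97)**2/(-15788) + (54 + 100)/(-24103))/4 = (9409*(-1/15788) + 154*(-1/24103))/4 = (-9409/15788 - 154/24103)/4 = (1/4)*(-229216479/380538164) = -229216479/1522152656 ≈ -0.15059)
g + t = -229216479/1522152656 - 33738 = -51354615524607/1522152656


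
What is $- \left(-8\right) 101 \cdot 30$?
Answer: $24240$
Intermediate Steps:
$- \left(-8\right) 101 \cdot 30 = - \left(-808\right) 30 = \left(-1\right) \left(-24240\right) = 24240$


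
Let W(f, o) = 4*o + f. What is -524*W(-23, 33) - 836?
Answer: -57952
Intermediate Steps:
W(f, o) = f + 4*o
-524*W(-23, 33) - 836 = -524*(-23 + 4*33) - 836 = -524*(-23 + 132) - 836 = -524*109 - 836 = -57116 - 836 = -57952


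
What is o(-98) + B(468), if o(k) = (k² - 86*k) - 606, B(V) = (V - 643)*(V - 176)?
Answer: -33674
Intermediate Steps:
B(V) = (-643 + V)*(-176 + V)
o(k) = -606 + k² - 86*k
o(-98) + B(468) = (-606 + (-98)² - 86*(-98)) + (113168 + 468² - 819*468) = (-606 + 9604 + 8428) + (113168 + 219024 - 383292) = 17426 - 51100 = -33674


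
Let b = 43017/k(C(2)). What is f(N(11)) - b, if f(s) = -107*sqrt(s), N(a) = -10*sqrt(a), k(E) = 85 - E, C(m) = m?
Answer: -43017/83 - 107*I*sqrt(10)*11**(1/4) ≈ -518.28 - 616.21*I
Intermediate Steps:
b = 43017/83 (b = 43017/(85 - 1*2) = 43017/(85 - 2) = 43017/83 ≈ 518.28)
f(N(11)) - b = -107*I*sqrt(10)*11**(1/4) - 1*43017/83 = -107*I*sqrt(10)*11**(1/4) - 43017/83 = -43017/83 - 107*I*sqrt(10)*11**(1/4)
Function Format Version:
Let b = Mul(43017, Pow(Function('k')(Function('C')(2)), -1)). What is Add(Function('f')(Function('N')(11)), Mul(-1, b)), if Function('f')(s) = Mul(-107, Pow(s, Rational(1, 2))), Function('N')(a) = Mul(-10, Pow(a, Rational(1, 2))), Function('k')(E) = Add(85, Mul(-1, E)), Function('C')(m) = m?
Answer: Add(Rational(-43017, 83), Mul(-107, I, Pow(10, Rational(1, 2)), Pow(11, Rational(1, 4)))) ≈ Add(-518.28, Mul(-616.21, I))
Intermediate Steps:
b = Rational(43017, 83) (b = Mul(43017, Pow(Add(85, Mul(-1, 2)), -1)) = Mul(43017, Pow(Add(85, -2), -1)) = Mul(43017, Pow(83, -1)) = Mul(43017, Rational(1, 83)) = Rational(43017, 83) ≈ 518.28)
Add(Function('f')(Function('N')(11)), Mul(-1, b)) = Add(Mul(-107, Pow(Mul(-10, Pow(11, Rational(1, 2))), Rational(1, 2))), Mul(-1, Rational(43017, 83))) = Add(Mul(-107, Mul(I, Pow(10, Rational(1, 2)), Pow(11, Rational(1, 4)))), Rational(-43017, 83)) = Add(Mul(-107, I, Pow(10, Rational(1, 2)), Pow(11, Rational(1, 4))), Rational(-43017, 83)) = Add(Rational(-43017, 83), Mul(-107, I, Pow(10, Rational(1, 2)), Pow(11, Rational(1, 4))))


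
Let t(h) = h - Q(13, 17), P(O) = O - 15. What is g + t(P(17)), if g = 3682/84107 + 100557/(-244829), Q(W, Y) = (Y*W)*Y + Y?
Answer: -77679949042937/20591832703 ≈ -3772.4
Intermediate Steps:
P(O) = -15 + O
Q(W, Y) = Y + W*Y² (Q(W, Y) = (W*Y)*Y + Y = W*Y² + Y = Y + W*Y²)
t(h) = -3774 + h (t(h) = h - 17*(1 + 13*17) = h - 17*(1 + 221) = h - 17*222 = h - 1*3774 = h - 3774 = -3774 + h)
g = -7556087221/20591832703 (g = 3682*(1/84107) + 100557*(-1/244829) = 3682/84107 - 100557/244829 = -7556087221/20591832703 ≈ -0.36695)
g + t(P(17)) = -7556087221/20591832703 + (-3774 + (-15 + 17)) = -7556087221/20591832703 + (-3774 + 2) = -7556087221/20591832703 - 3772 = -77679949042937/20591832703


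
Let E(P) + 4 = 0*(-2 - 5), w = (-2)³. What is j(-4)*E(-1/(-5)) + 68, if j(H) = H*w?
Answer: -60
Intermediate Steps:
w = -8
j(H) = -8*H (j(H) = H*(-8) = -8*H)
E(P) = -4 (E(P) = -4 + 0*(-2 - 5) = -4 + 0*(-7) = -4 + 0 = -4)
j(-4)*E(-1/(-5)) + 68 = -8*(-4)*(-4) + 68 = 32*(-4) + 68 = -128 + 68 = -60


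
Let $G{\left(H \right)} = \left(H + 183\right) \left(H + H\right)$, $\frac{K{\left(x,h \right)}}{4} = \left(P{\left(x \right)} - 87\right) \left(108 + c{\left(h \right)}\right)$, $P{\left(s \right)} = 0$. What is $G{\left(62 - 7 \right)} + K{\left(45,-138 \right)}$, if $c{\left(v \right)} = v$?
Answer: $36620$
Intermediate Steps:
$K{\left(x,h \right)} = -37584 - 348 h$ ($K{\left(x,h \right)} = 4 \left(0 - 87\right) \left(108 + h\right) = 4 \left(- 87 \left(108 + h\right)\right) = 4 \left(-9396 - 87 h\right) = -37584 - 348 h$)
$G{\left(H \right)} = 2 H \left(183 + H\right)$ ($G{\left(H \right)} = \left(183 + H\right) 2 H = 2 H \left(183 + H\right)$)
$G{\left(62 - 7 \right)} + K{\left(45,-138 \right)} = 2 \left(62 - 7\right) \left(183 + \left(62 - 7\right)\right) - -10440 = 2 \cdot 55 \left(183 + 55\right) + \left(-37584 + 48024\right) = 2 \cdot 55 \cdot 238 + 10440 = 26180 + 10440 = 36620$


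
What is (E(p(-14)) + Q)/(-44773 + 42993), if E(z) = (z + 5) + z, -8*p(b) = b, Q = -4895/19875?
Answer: -65617/14151000 ≈ -0.0046369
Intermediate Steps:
Q = -979/3975 (Q = -4895*1/19875 = -979/3975 ≈ -0.24629)
p(b) = -b/8
E(z) = 5 + 2*z (E(z) = (5 + z) + z = 5 + 2*z)
(E(p(-14)) + Q)/(-44773 + 42993) = ((5 + 2*(-⅛*(-14))) - 979/3975)/(-44773 + 42993) = ((5 + 2*(7/4)) - 979/3975)/(-1780) = ((5 + 7/2) - 979/3975)*(-1/1780) = (17/2 - 979/3975)*(-1/1780) = (65617/7950)*(-1/1780) = -65617/14151000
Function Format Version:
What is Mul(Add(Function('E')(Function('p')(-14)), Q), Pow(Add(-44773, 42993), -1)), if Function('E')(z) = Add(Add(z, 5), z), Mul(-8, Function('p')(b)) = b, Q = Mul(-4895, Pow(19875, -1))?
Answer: Rational(-65617, 14151000) ≈ -0.0046369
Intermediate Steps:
Q = Rational(-979, 3975) (Q = Mul(-4895, Rational(1, 19875)) = Rational(-979, 3975) ≈ -0.24629)
Function('p')(b) = Mul(Rational(-1, 8), b)
Function('E')(z) = Add(5, Mul(2, z)) (Function('E')(z) = Add(Add(5, z), z) = Add(5, Mul(2, z)))
Mul(Add(Function('E')(Function('p')(-14)), Q), Pow(Add(-44773, 42993), -1)) = Mul(Add(Add(5, Mul(2, Mul(Rational(-1, 8), -14))), Rational(-979, 3975)), Pow(Add(-44773, 42993), -1)) = Mul(Add(Add(5, Mul(2, Rational(7, 4))), Rational(-979, 3975)), Pow(-1780, -1)) = Mul(Add(Add(5, Rational(7, 2)), Rational(-979, 3975)), Rational(-1, 1780)) = Mul(Add(Rational(17, 2), Rational(-979, 3975)), Rational(-1, 1780)) = Mul(Rational(65617, 7950), Rational(-1, 1780)) = Rational(-65617, 14151000)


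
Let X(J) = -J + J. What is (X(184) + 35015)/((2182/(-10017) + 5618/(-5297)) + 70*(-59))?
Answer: -371579523147/43841167186 ≈ -8.4756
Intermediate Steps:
X(J) = 0
(X(184) + 35015)/((2182/(-10017) + 5618/(-5297)) + 70*(-59)) = (0 + 35015)/((2182/(-10017) + 5618/(-5297)) + 70*(-59)) = 35015/((2182*(-1/10017) + 5618*(-1/5297)) - 4130) = 35015/((-2182/10017 - 5618/5297) - 4130) = 35015/(-67833560/53060049 - 4130) = 35015/(-219205835930/53060049) = 35015*(-53060049/219205835930) = -371579523147/43841167186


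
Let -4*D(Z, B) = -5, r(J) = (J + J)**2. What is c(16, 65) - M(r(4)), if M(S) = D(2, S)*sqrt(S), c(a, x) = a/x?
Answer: -634/65 ≈ -9.7538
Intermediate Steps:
r(J) = 4*J**2 (r(J) = (2*J)**2 = 4*J**2)
D(Z, B) = 5/4 (D(Z, B) = -1/4*(-5) = 5/4)
M(S) = 5*sqrt(S)/4
c(16, 65) - M(r(4)) = 16/65 - 5*sqrt(4*4**2)/4 = 16*(1/65) - 5*sqrt(4*16)/4 = 16/65 - 5*sqrt(64)/4 = 16/65 - 5*8/4 = 16/65 - 1*10 = 16/65 - 10 = -634/65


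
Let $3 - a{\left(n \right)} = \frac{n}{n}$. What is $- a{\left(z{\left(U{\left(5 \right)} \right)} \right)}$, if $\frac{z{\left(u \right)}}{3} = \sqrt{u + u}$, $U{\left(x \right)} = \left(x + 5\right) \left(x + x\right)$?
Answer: $-2$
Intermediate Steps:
$U{\left(x \right)} = 2 x \left(5 + x\right)$ ($U{\left(x \right)} = \left(5 + x\right) 2 x = 2 x \left(5 + x\right)$)
$z{\left(u \right)} = 3 \sqrt{2} \sqrt{u}$ ($z{\left(u \right)} = 3 \sqrt{u + u} = 3 \sqrt{2 u} = 3 \sqrt{2} \sqrt{u}$)
$a{\left(n \right)} = 2$ ($a{\left(n \right)} = 3 - \frac{n}{n} = 3 - 1 = 2$)
$- a{\left(z{\left(U{\left(5 \right)} \right)} \right)} = \left(-1\right) 2 = -2$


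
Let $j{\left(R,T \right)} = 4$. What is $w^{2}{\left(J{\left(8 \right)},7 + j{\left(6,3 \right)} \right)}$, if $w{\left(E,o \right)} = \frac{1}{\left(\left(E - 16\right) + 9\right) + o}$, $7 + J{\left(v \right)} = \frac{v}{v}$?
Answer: $\frac{1}{4} \approx 0.25$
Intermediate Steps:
$J{\left(v \right)} = -6$ ($J{\left(v \right)} = -7 + \frac{v}{v} = -7 + 1 = -6$)
$w{\left(E,o \right)} = \frac{1}{-7 + E + o}$ ($w{\left(E,o \right)} = \frac{1}{\left(\left(-16 + E\right) + 9\right) + o} = \frac{1}{\left(-7 + E\right) + o} = \frac{1}{-7 + E + o}$)
$w^{2}{\left(J{\left(8 \right)},7 + j{\left(6,3 \right)} \right)} = \left(\frac{1}{-7 - 6 + \left(7 + 4\right)}\right)^{2} = \left(\frac{1}{-7 - 6 + 11}\right)^{2} = \left(\frac{1}{-2}\right)^{2} = \left(- \frac{1}{2}\right)^{2} = \frac{1}{4}$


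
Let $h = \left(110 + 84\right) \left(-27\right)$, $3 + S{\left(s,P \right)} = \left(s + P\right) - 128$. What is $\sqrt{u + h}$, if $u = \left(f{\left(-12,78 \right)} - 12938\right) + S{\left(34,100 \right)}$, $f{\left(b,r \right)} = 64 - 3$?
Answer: $8 i \sqrt{283} \approx 134.58 i$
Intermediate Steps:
$S{\left(s,P \right)} = -131 + P + s$ ($S{\left(s,P \right)} = -3 - \left(128 - P - s\right) = -3 + \left(-128 + P + s\right) = -131 + P + s$)
$h = -5238$ ($h = 194 \left(-27\right) = -5238$)
$f{\left(b,r \right)} = 61$ ($f{\left(b,r \right)} = 64 - 3 = 61$)
$u = -12874$ ($u = \left(61 - 12938\right) + \left(-131 + 100 + 34\right) = -12877 + 3 = -12874$)
$\sqrt{u + h} = \sqrt{-12874 - 5238} = \sqrt{-18112} = 8 i \sqrt{283}$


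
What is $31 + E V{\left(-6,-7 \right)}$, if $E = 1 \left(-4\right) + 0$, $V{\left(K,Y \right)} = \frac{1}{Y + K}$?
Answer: $\frac{407}{13} \approx 31.308$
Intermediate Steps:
$V{\left(K,Y \right)} = \frac{1}{K + Y}$
$E = -4$ ($E = -4 + 0 = -4$)
$31 + E V{\left(-6,-7 \right)} = 31 - \frac{4}{-6 - 7} = 31 - \frac{4}{-13} = 31 - - \frac{4}{13} = 31 + \frac{4}{13} = \frac{407}{13}$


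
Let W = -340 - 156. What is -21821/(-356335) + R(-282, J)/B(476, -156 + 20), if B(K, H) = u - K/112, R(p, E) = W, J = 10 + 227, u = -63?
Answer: 712838489/95854115 ≈ 7.4367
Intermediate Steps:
J = 237
W = -496
R(p, E) = -496
B(K, H) = -63 - K/112
-21821/(-356335) + R(-282, J)/B(476, -156 + 20) = -21821/(-356335) - 496/(-63 - 1/112*476) = -21821*(-1/356335) - 496/(-63 - 17/4) = 21821/356335 - 496/(-269/4) = 21821/356335 - 496*(-4/269) = 21821/356335 + 1984/269 = 712838489/95854115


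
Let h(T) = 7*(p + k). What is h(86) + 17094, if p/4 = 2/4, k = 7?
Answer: 17157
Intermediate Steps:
p = 2 (p = 4*(2/4) = 4*(2*(¼)) = 4*(½) = 2)
h(T) = 63 (h(T) = 7*(2 + 7) = 7*9 = 63)
h(86) + 17094 = 63 + 17094 = 17157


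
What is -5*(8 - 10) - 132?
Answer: -122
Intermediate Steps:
-5*(8 - 10) - 132 = -5*(-2) - 132 = 10 - 132 = -122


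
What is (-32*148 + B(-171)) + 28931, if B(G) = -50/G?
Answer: 4137395/171 ≈ 24195.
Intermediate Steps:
(-32*148 + B(-171)) + 28931 = (-32*148 - 50/(-171)) + 28931 = (-4736 - 50*(-1/171)) + 28931 = (-4736 + 50/171) + 28931 = -809806/171 + 28931 = 4137395/171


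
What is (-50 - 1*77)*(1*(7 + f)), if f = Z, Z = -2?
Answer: -635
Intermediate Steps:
f = -2
(-50 - 1*77)*(1*(7 + f)) = (-50 - 1*77)*(1*(7 - 2)) = (-50 - 77)*(1*5) = -127*5 = -635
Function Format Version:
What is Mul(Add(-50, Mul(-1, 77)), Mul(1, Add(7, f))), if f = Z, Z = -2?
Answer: -635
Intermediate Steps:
f = -2
Mul(Add(-50, Mul(-1, 77)), Mul(1, Add(7, f))) = Mul(Add(-50, Mul(-1, 77)), Mul(1, Add(7, -2))) = Mul(Add(-50, -77), Mul(1, 5)) = Mul(-127, 5) = -635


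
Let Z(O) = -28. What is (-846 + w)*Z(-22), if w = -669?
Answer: 42420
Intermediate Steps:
(-846 + w)*Z(-22) = (-846 - 669)*(-28) = -1515*(-28) = 42420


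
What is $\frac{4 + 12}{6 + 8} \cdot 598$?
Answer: $\frac{4784}{7} \approx 683.43$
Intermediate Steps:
$\frac{4 + 12}{6 + 8} \cdot 598 = \frac{16}{14} \cdot 598 = 16 \cdot \frac{1}{14} \cdot 598 = \frac{8}{7} \cdot 598 = \frac{4784}{7}$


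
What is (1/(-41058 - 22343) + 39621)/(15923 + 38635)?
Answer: 1256005510/1729515879 ≈ 0.72622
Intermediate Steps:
(1/(-41058 - 22343) + 39621)/(15923 + 38635) = (1/(-63401) + 39621)/54558 = (-1/63401 + 39621)*(1/54558) = (2512011020/63401)*(1/54558) = 1256005510/1729515879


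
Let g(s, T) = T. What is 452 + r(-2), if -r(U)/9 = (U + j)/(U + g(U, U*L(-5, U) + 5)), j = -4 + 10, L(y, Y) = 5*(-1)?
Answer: 5840/13 ≈ 449.23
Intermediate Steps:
L(y, Y) = -5
j = 6
r(U) = -9*(6 + U)/(5 - 4*U) (r(U) = -9*(U + 6)/(U + (U*(-5) + 5)) = -9*(6 + U)/(U + (-5*U + 5)) = -9*(6 + U)/(U + (5 - 5*U)) = -9*(6 + U)/(5 - 4*U))
452 + r(-2) = 452 + 9*(6 - 2)/(-5 + 4*(-2)) = 452 + 9*4/(-5 - 8) = 452 + 9*4/(-13) = 452 + 9*(-1/13)*4 = 452 - 36/13 = 5840/13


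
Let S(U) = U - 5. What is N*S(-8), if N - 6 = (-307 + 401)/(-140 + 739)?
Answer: -47944/599 ≈ -80.040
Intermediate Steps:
S(U) = -5 + U
N = 3688/599 (N = 6 + (-307 + 401)/(-140 + 739) = 6 + 94/599 = 3688/599 ≈ 6.1569)
N*S(-8) = 3688*(-5 - 8)/599 = (3688/599)*(-13) = -47944/599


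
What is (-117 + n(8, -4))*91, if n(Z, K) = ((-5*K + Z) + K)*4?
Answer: -1911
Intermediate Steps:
n(Z, K) = -16*K + 4*Z (n(Z, K) = ((Z - 5*K) + K)*4 = (Z - 4*K)*4 = -16*K + 4*Z)
(-117 + n(8, -4))*91 = (-117 + (-16*(-4) + 4*8))*91 = (-117 + (64 + 32))*91 = (-117 + 96)*91 = -21*91 = -1911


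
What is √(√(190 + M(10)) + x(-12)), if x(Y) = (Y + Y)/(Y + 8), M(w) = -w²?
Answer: √(6 + 3*√10) ≈ 3.9353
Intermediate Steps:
x(Y) = 2*Y/(8 + Y) (x(Y) = (2*Y)/(8 + Y) = 2*Y/(8 + Y))
√(√(190 + M(10)) + x(-12)) = √(√(190 - 1*10²) + 2*(-12)/(8 - 12)) = √(√(190 - 1*100) + 2*(-12)/(-4)) = √(√(190 - 100) + 2*(-12)*(-¼)) = √(√90 + 6) = √(3*√10 + 6) = √(6 + 3*√10)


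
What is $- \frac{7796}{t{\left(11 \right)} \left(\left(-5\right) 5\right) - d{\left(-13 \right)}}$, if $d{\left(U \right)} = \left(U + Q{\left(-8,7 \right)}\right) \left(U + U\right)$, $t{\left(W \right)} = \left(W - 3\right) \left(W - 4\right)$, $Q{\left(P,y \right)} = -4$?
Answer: $\frac{3898}{921} \approx 4.2324$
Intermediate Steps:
$t{\left(W \right)} = \left(-4 + W\right) \left(-3 + W\right)$ ($t{\left(W \right)} = \left(-3 + W\right) \left(-4 + W\right) = \left(-4 + W\right) \left(-3 + W\right)$)
$d{\left(U \right)} = 2 U \left(-4 + U\right)$ ($d{\left(U \right)} = \left(U - 4\right) \left(U + U\right) = \left(-4 + U\right) 2 U = 2 U \left(-4 + U\right)$)
$- \frac{7796}{t{\left(11 \right)} \left(\left(-5\right) 5\right) - d{\left(-13 \right)}} = - \frac{7796}{\left(12 + 11^{2} - 77\right) \left(\left(-5\right) 5\right) - 2 \left(-13\right) \left(-4 - 13\right)} = - \frac{7796}{\left(12 + 121 - 77\right) \left(-25\right) - 2 \left(-13\right) \left(-17\right)} = - \frac{7796}{56 \left(-25\right) - 442} = - \frac{7796}{-1400 - 442} = - \frac{7796}{-1842} = \left(-7796\right) \left(- \frac{1}{1842}\right) = \frac{3898}{921}$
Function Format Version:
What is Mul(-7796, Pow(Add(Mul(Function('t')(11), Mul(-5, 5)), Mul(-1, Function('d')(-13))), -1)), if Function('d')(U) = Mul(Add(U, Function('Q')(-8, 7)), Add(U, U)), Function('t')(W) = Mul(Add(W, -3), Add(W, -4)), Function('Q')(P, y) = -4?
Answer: Rational(3898, 921) ≈ 4.2324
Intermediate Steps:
Function('t')(W) = Mul(Add(-4, W), Add(-3, W)) (Function('t')(W) = Mul(Add(-3, W), Add(-4, W)) = Mul(Add(-4, W), Add(-3, W)))
Function('d')(U) = Mul(2, U, Add(-4, U)) (Function('d')(U) = Mul(Add(U, -4), Add(U, U)) = Mul(Add(-4, U), Mul(2, U)) = Mul(2, U, Add(-4, U)))
Mul(-7796, Pow(Add(Mul(Function('t')(11), Mul(-5, 5)), Mul(-1, Function('d')(-13))), -1)) = Mul(-7796, Pow(Add(Mul(Add(12, Pow(11, 2), Mul(-7, 11)), Mul(-5, 5)), Mul(-1, Mul(2, -13, Add(-4, -13)))), -1)) = Mul(-7796, Pow(Add(Mul(Add(12, 121, -77), -25), Mul(-1, Mul(2, -13, -17))), -1)) = Mul(-7796, Pow(Add(Mul(56, -25), Mul(-1, 442)), -1)) = Mul(-7796, Pow(Add(-1400, -442), -1)) = Mul(-7796, Pow(-1842, -1)) = Mul(-7796, Rational(-1, 1842)) = Rational(3898, 921)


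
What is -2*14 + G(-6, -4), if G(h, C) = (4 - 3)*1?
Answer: -27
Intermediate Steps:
G(h, C) = 1 (G(h, C) = 1*1 = 1)
-2*14 + G(-6, -4) = -2*14 + 1 = -28 + 1 = -27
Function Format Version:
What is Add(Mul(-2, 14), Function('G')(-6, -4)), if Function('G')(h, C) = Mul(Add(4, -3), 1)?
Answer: -27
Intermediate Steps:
Function('G')(h, C) = 1 (Function('G')(h, C) = Mul(1, 1) = 1)
Add(Mul(-2, 14), Function('G')(-6, -4)) = Add(Mul(-2, 14), 1) = Add(-28, 1) = -27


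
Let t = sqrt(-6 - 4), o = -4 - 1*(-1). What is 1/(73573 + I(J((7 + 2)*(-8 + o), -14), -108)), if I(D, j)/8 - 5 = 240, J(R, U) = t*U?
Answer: 1/75533 ≈ 1.3239e-5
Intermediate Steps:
o = -3 (o = -4 + 1 = -3)
t = I*sqrt(10) (t = sqrt(-10) = I*sqrt(10) ≈ 3.1623*I)
J(R, U) = I*U*sqrt(10) (J(R, U) = (I*sqrt(10))*U = I*U*sqrt(10))
I(D, j) = 1960 (I(D, j) = 40 + 8*240 = 40 + 1920 = 1960)
1/(73573 + I(J((7 + 2)*(-8 + o), -14), -108)) = 1/(73573 + 1960) = 1/75533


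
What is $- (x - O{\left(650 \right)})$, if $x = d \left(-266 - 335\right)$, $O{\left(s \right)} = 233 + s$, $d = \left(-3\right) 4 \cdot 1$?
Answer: $-6329$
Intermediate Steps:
$d = -12$ ($d = \left(-12\right) 1 = -12$)
$x = 7212$ ($x = - 12 \left(-266 - 335\right) = \left(-12\right) \left(-601\right) = 7212$)
$- (x - O{\left(650 \right)}) = - (7212 - \left(233 + 650\right)) = - (7212 - 883) = \left(-1\right) 6329 = -6329$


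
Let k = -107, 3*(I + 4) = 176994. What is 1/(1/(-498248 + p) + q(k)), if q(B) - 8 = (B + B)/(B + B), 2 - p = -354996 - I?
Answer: 84256/758303 ≈ 0.11111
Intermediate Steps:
I = 58994 (I = -4 + (1/3)*176994 = -4 + 58998 = 58994)
p = 413992 (p = 2 - (-354996 - 1*58994) = 2 - (-354996 - 58994) = 2 - 1*(-413990) = 2 + 413990 = 413992)
q(B) = 9 (q(B) = 8 + (B + B)/(B + B) = 8 + (2*B)/((2*B)) = 8 + (2*B)*(1/(2*B)) = 8 + 1 = 9)
1/(1/(-498248 + p) + q(k)) = 1/(1/(-498248 + 413992) + 9) = 1/(1/(-84256) + 9) = 1/(-1/84256 + 9) = 1/(758303/84256) = 84256/758303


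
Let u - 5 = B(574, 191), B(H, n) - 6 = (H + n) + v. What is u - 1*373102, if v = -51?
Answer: -372377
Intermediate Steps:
B(H, n) = -45 + H + n (B(H, n) = 6 + ((H + n) - 51) = 6 + (-51 + H + n) = -45 + H + n)
u = 725 (u = 5 + (-45 + 574 + 191) = 5 + 720 = 725)
u - 1*373102 = 725 - 1*373102 = 725 - 373102 = -372377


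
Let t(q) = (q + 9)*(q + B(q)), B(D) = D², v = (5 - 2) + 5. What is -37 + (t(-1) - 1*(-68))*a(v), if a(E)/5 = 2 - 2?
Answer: -37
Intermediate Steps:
v = 8 (v = 3 + 5 = 8)
a(E) = 0 (a(E) = 5*(2 - 2) = 5*0 = 0)
t(q) = (9 + q)*(q + q²) (t(q) = (q + 9)*(q + q²) = (9 + q)*(q + q²))
-37 + (t(-1) - 1*(-68))*a(v) = -37 + (-(9 + (-1)² + 10*(-1)) - 1*(-68))*0 = -37 + (-(9 + 1 - 10) + 68)*0 = -37 + (-1*0 + 68)*0 = -37 + (0 + 68)*0 = -37 + 68*0 = -37 + 0 = -37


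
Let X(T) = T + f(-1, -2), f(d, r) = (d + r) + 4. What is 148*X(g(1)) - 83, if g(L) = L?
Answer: 213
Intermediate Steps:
f(d, r) = 4 + d + r
X(T) = 1 + T (X(T) = T + (4 - 1 - 2) = T + 1 = 1 + T)
148*X(g(1)) - 83 = 148*(1 + 1) - 83 = 148*2 - 83 = 296 - 83 = 213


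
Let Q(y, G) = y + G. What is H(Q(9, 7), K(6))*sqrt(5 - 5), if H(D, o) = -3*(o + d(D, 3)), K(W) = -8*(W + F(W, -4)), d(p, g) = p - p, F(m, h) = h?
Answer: 0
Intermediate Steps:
d(p, g) = 0
Q(y, G) = G + y
K(W) = 32 - 8*W (K(W) = -8*(W - 4) = -8*(-4 + W) = 32 - 8*W)
H(D, o) = -3*o (H(D, o) = -3*(o + 0) = -3*o)
H(Q(9, 7), K(6))*sqrt(5 - 5) = (-3*(32 - 8*6))*sqrt(5 - 5) = (-3*(32 - 48))*sqrt(0) = -3*(-16)*0 = 48*0 = 0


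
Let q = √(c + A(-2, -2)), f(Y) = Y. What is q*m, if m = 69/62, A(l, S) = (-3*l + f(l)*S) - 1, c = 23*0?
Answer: 207/62 ≈ 3.3387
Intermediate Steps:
c = 0
A(l, S) = -1 - 3*l + S*l (A(l, S) = (-3*l + l*S) - 1 = (-3*l + S*l) - 1 = -1 - 3*l + S*l)
q = 3 (q = √(0 + (-1 - 3*(-2) - 2*(-2))) = √(0 + (-1 + 6 + 4)) = √(0 + 9) = √9 = 3)
m = 69/62 (m = 69*(1/62) = 69/62 ≈ 1.1129)
q*m = 3*(69/62) = 207/62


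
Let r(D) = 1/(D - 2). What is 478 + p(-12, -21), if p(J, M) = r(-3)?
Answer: 2389/5 ≈ 477.80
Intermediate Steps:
r(D) = 1/(-2 + D)
p(J, M) = -1/5 (p(J, M) = 1/(-2 - 3) = 1/(-5) = -1/5)
478 + p(-12, -21) = 478 - 1/5 = 2389/5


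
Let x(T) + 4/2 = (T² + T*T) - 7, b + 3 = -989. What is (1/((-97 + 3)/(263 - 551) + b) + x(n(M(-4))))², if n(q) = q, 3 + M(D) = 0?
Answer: 1651392054225/20392125601 ≈ 80.982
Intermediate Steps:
M(D) = -3 (M(D) = -3 + 0 = -3)
b = -992 (b = -3 - 989 = -992)
x(T) = -9 + 2*T² (x(T) = -2 + ((T² + T*T) - 7) = -2 + ((T² + T²) - 7) = -2 + (2*T² - 7) = -2 + (-7 + 2*T²) = -9 + 2*T²)
(1/((-97 + 3)/(263 - 551) + b) + x(n(M(-4))))² = (1/((-97 + 3)/(263 - 551) - 992) + (-9 + 2*(-3)²))² = (1/(-94/(-288) - 992) + (-9 + 2*9))² = (1/(-94*(-1/288) - 992) + (-9 + 18))² = (1/(47/144 - 992) + 9)² = (1/(-142801/144) + 9)² = (-144/142801 + 9)² = (1285065/142801)² = 1651392054225/20392125601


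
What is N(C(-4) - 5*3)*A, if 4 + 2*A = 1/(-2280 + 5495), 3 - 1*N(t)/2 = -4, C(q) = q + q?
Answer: -90013/3215 ≈ -27.998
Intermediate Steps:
C(q) = 2*q
N(t) = 14 (N(t) = 6 - 2*(-4) = 6 + 8 = 14)
A = -12859/6430 (A = -2 + 1/(2*(-2280 + 5495)) = -2 + (1/2)/3215 = -2 + (1/2)*(1/3215) = -2 + 1/6430 = -12859/6430 ≈ -1.9998)
N(C(-4) - 5*3)*A = 14*(-12859/6430) = -90013/3215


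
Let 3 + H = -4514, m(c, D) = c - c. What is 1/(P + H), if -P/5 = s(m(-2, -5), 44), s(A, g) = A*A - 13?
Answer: -1/4452 ≈ -0.00022462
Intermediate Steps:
m(c, D) = 0
s(A, g) = -13 + A² (s(A, g) = A² - 13 = -13 + A²)
P = 65 (P = -5*(-13 + 0²) = -5*(-13 + 0) = -5*(-13) = 65)
H = -4517 (H = -3 - 4514 = -4517)
1/(P + H) = 1/(65 - 4517) = 1/(-4452) = -1/4452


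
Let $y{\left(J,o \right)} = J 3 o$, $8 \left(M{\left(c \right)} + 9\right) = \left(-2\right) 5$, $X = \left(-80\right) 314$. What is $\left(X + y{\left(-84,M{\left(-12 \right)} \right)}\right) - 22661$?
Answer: $-45198$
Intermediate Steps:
$X = -25120$
$M{\left(c \right)} = - \frac{41}{4}$ ($M{\left(c \right)} = -9 + \frac{\left(-2\right) 5}{8} = -9 + \frac{1}{8} \left(-10\right) = -9 - \frac{5}{4} = - \frac{41}{4}$)
$y{\left(J,o \right)} = 3 J o$
$\left(X + y{\left(-84,M{\left(-12 \right)} \right)}\right) - 22661 = \left(-25120 + 3 \left(-84\right) \left(- \frac{41}{4}\right)\right) - 22661 = \left(-25120 + 2583\right) - 22661 = -22537 - 22661 = -45198$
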